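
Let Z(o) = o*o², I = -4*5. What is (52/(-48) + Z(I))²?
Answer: 9218496169/144 ≈ 6.4017e+7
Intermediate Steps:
I = -20
Z(o) = o³
(52/(-48) + Z(I))² = (52/(-48) + (-20)³)² = (52*(-1/48) - 8000)² = (-13/12 - 8000)² = (-96013/12)² = 9218496169/144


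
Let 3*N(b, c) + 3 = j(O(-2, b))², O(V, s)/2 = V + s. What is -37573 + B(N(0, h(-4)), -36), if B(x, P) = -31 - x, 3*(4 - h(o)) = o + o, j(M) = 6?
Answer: -37615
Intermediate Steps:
O(V, s) = 2*V + 2*s (O(V, s) = 2*(V + s) = 2*V + 2*s)
h(o) = 4 - 2*o/3 (h(o) = 4 - (o + o)/3 = 4 - 2*o/3)
N(b, c) = 11 (N(b, c) = -1 + (⅓)*6² = -1 + (⅓)*36 = -1 + 12 = 11)
-37573 + B(N(0, h(-4)), -36) = -37573 + (-31 - 1*11) = -37573 + (-31 - 11) = -37573 - 42 = -37615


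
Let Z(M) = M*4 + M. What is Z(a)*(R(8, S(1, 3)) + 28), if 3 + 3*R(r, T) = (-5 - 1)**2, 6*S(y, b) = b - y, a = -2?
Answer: -390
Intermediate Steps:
S(y, b) = -y/6 + b/6 (S(y, b) = (b - y)/6 = -y/6 + b/6)
R(r, T) = 11 (R(r, T) = -1 + (-5 - 1)**2/3 = -1 + (1/3)*(-6)**2 = -1 + (1/3)*36 = -1 + 12 = 11)
Z(M) = 5*M (Z(M) = 4*M + M = 5*M)
Z(a)*(R(8, S(1, 3)) + 28) = (5*(-2))*(11 + 28) = -10*39 = -390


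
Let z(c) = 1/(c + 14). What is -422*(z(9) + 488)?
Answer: -4736950/23 ≈ -2.0595e+5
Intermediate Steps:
z(c) = 1/(14 + c)
-422*(z(9) + 488) = -422*(1/(14 + 9) + 488) = -422*(1/23 + 488) = -422*11225/23 = -4736950/23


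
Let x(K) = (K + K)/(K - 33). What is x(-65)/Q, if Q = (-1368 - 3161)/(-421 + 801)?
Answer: -24700/221921 ≈ -0.11130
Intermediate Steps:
x(K) = 2*K/(-33 + K) (x(K) = (2*K)/(-33 + K) = 2*K/(-33 + K))
Q = -4529/380 ≈ -11.918
x(-65)/Q = (2*(-65)/(-33 - 65))/(-4529/380) = (2*(-65)/(-98))*(-380/4529) = (2*(-65)*(-1/98))*(-380/4529) = (65/49)*(-380/4529) = -24700/221921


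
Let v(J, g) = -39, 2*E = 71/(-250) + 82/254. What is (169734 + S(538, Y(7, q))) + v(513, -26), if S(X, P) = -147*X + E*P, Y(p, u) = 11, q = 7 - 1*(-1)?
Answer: 5753685063/63500 ≈ 90609.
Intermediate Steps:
q = 8 (q = 7 + 1 = 8)
E = 1233/63500 (E = (71/(-250) + 82/254)/2 = (71*(-1/250) + 82*(1/254))/2 = (-71/250 + 41/127)/2 = (1/2)*(1233/31750) = 1233/63500 ≈ 0.019417)
S(X, P) = -147*X + 1233*P/63500
(169734 + S(538, Y(7, q))) + v(513, -26) = (169734 + (-147*538 + (1233/63500)*11)) - 39 = (169734 + (-79086 + 13563/63500)) - 39 = (169734 - 5021947437/63500) - 39 = 5756161563/63500 - 39 = 5753685063/63500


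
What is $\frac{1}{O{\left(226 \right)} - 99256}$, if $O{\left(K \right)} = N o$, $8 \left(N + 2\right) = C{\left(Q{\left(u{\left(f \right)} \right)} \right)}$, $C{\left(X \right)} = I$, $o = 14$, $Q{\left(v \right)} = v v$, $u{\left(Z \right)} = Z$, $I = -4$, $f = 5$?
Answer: $- \frac{1}{99291} \approx -1.0071 \cdot 10^{-5}$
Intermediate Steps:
$Q{\left(v \right)} = v^{2}$
$C{\left(X \right)} = -4$
$N = - \frac{5}{2}$ ($N = -2 + \frac{1}{8} \left(-4\right) = -2 - \frac{1}{2} = - \frac{5}{2} \approx -2.5$)
$O{\left(K \right)} = -35$ ($O{\left(K \right)} = \left(- \frac{5}{2}\right) 14 = -35$)
$\frac{1}{O{\left(226 \right)} - 99256} = \frac{1}{-35 - 99256} = \frac{1}{-99291} = - \frac{1}{99291}$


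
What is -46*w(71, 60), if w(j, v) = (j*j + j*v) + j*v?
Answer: -623806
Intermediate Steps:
w(j, v) = j² + 2*j*v (w(j, v) = (j² + j*v) + j*v = j² + 2*j*v)
-46*w(71, 60) = -3266*(71 + 2*60) = -3266*(71 + 120) = -3266*191 = -46*13561 = -623806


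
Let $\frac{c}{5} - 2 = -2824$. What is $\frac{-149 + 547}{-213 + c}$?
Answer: $- \frac{398}{14323} \approx -0.027787$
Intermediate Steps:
$c = -14110$ ($c = 10 + 5 \left(-2824\right) = 10 - 14120 = -14110$)
$\frac{-149 + 547}{-213 + c} = \frac{-149 + 547}{-213 - 14110} = \frac{398}{-14323} = 398 \left(- \frac{1}{14323}\right) = - \frac{398}{14323}$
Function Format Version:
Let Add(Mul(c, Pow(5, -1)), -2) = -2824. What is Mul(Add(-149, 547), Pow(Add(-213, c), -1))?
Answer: Rational(-398, 14323) ≈ -0.027787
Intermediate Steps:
c = -14110 (c = Add(10, Mul(5, -2824)) = Add(10, -14120) = -14110)
Mul(Add(-149, 547), Pow(Add(-213, c), -1)) = Mul(Add(-149, 547), Pow(Add(-213, -14110), -1)) = Mul(398, Pow(-14323, -1)) = Mul(398, Rational(-1, 14323)) = Rational(-398, 14323)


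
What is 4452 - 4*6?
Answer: 4428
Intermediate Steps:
4452 - 4*6 = 4452 - 1*24 = 4452 - 24 = 4428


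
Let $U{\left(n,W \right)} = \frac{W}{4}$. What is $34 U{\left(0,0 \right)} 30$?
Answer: $0$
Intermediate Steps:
$U{\left(n,W \right)} = \frac{W}{4}$ ($U{\left(n,W \right)} = W \frac{1}{4} = \frac{W}{4}$)
$34 U{\left(0,0 \right)} 30 = 34 \cdot \frac{1}{4} \cdot 0 \cdot 30 = 34 \cdot 0 \cdot 30 = 0 \cdot 30 = 0$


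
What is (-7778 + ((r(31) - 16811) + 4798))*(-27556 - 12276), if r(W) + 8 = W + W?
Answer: 786164184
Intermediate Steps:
r(W) = -8 + 2*W (r(W) = -8 + (W + W) = -8 + 2*W)
(-7778 + ((r(31) - 16811) + 4798))*(-27556 - 12276) = (-7778 + (((-8 + 2*31) - 16811) + 4798))*(-27556 - 12276) = (-7778 + (((-8 + 62) - 16811) + 4798))*(-39832) = (-7778 + ((54 - 16811) + 4798))*(-39832) = (-7778 + (-16757 + 4798))*(-39832) = (-7778 - 11959)*(-39832) = -19737*(-39832) = 786164184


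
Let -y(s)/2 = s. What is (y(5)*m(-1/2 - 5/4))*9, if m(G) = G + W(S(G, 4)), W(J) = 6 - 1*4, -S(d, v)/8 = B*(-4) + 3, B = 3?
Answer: -45/2 ≈ -22.500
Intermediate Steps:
y(s) = -2*s
S(d, v) = 72 (S(d, v) = -8*(3*(-4) + 3) = -8*(-12 + 3) = -8*(-9) = 72)
W(J) = 2 (W(J) = 6 - 4 = 2)
m(G) = 2 + G (m(G) = G + 2 = 2 + G)
(y(5)*m(-1/2 - 5/4))*9 = ((-2*5)*(2 + (-1/2 - 5/4)))*9 = -10*(2 + (-1*½ - 5*¼))*9 = -10*(2 + (-½ - 5/4))*9 = -10*(2 - 7/4)*9 = -10*¼*9 = -5/2*9 = -45/2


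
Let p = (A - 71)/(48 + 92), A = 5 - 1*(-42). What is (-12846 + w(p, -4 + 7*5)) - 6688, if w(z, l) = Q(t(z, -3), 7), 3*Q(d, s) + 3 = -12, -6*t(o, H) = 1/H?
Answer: -19539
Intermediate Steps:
A = 47 (A = 5 + 42 = 47)
t(o, H) = -1/(6*H)
Q(d, s) = -5 (Q(d, s) = -1 + (⅓)*(-12) = -1 - 4 = -5)
p = -6/35 (p = (47 - 71)/(48 + 92) = -24/140 = -24*1/140 = -6/35 ≈ -0.17143)
w(z, l) = -5
(-12846 + w(p, -4 + 7*5)) - 6688 = (-12846 - 5) - 6688 = -12851 - 6688 = -19539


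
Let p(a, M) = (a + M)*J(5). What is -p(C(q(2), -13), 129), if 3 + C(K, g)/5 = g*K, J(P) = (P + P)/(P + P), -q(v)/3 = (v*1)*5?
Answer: -2064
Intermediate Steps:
q(v) = -15*v (q(v) = -3*v*1*5 = -3*v*5 = -15*v)
J(P) = 1 (J(P) = (2*P)/((2*P)) = (2*P)*(1/(2*P)) = 1)
C(K, g) = -15 + 5*K*g (C(K, g) = -15 + 5*(g*K) = -15 + 5*(K*g) = -15 + 5*K*g)
p(a, M) = M + a (p(a, M) = (a + M)*1 = (M + a)*1 = M + a)
-p(C(q(2), -13), 129) = -(129 + (-15 + 5*(-15*2)*(-13))) = -(129 + (-15 + 5*(-30)*(-13))) = -(129 + (-15 + 1950)) = -(129 + 1935) = -1*2064 = -2064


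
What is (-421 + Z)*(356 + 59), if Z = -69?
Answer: -203350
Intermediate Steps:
(-421 + Z)*(356 + 59) = (-421 - 69)*(356 + 59) = -490*415 = -203350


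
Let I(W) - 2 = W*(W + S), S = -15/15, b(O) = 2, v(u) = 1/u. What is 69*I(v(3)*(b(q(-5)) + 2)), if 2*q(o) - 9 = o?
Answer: 506/3 ≈ 168.67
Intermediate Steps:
q(o) = 9/2 + o/2
S = -1 (S = -15*1/15 = -1)
I(W) = 2 + W*(-1 + W) (I(W) = 2 + W*(W - 1) = 2 + W*(-1 + W))
69*I(v(3)*(b(q(-5)) + 2)) = 69*(2 + ((2 + 2)/3)² - (2 + 2)/3) = 69*(2 + ((⅓)*4)² - 4/3) = 69*(2 + (4/3)² - 1*4/3) = 69*(2 + 16/9 - 4/3) = 69*(22/9) = 506/3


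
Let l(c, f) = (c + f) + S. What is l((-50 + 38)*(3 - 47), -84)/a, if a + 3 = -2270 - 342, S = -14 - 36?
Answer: -394/2615 ≈ -0.15067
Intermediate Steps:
S = -50
l(c, f) = -50 + c + f (l(c, f) = (c + f) - 50 = -50 + c + f)
a = -2615 (a = -3 + (-2270 - 342) = -3 - 2612 = -2615)
l((-50 + 38)*(3 - 47), -84)/a = (-50 + (-50 + 38)*(3 - 47) - 84)/(-2615) = (-50 - 12*(-44) - 84)*(-1/2615) = (-50 + 528 - 84)*(-1/2615) = 394*(-1/2615) = -394/2615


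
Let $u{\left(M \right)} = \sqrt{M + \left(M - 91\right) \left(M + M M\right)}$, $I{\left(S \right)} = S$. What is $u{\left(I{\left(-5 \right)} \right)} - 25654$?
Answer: $-25654 + 5 i \sqrt{77} \approx -25654.0 + 43.875 i$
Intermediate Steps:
$u{\left(M \right)} = \sqrt{M + \left(-91 + M\right) \left(M + M^{2}\right)}$
$u{\left(I{\left(-5 \right)} \right)} - 25654 = \sqrt{- 5 \left(-90 + \left(-5\right)^{2} - -450\right)} - 25654 = \sqrt{- 5 \left(-90 + 25 + 450\right)} - 25654 = \sqrt{\left(-5\right) 385} - 25654 = \sqrt{-1925} - 25654 = 5 i \sqrt{77} - 25654 = -25654 + 5 i \sqrt{77}$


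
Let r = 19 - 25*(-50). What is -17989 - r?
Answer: -19258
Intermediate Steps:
r = 1269 (r = 19 + 1250 = 1269)
-17989 - r = -17989 - 1*1269 = -17989 - 1269 = -19258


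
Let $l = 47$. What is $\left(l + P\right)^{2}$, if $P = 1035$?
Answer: $1170724$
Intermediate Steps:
$\left(l + P\right)^{2} = \left(47 + 1035\right)^{2} = 1082^{2} = 1170724$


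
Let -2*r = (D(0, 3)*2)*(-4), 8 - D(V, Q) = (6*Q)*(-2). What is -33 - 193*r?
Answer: -34001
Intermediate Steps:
D(V, Q) = 8 + 12*Q (D(V, Q) = 8 - 6*Q*(-2) = 8 - (-12)*Q = 8 + 12*Q)
r = 176 (r = -(8 + 12*3)*2*(-4)/2 = -(8 + 36)*2*(-4)/2 = -44*2*(-4)/2 = -44*(-4) = -½*(-352) = 176)
-33 - 193*r = -33 - 193*176 = -33 - 33968 = -34001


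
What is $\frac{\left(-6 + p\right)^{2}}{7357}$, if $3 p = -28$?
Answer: $\frac{2116}{66213} \approx 0.031957$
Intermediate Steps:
$p = - \frac{28}{3}$ ($p = \frac{1}{3} \left(-28\right) = - \frac{28}{3} \approx -9.3333$)
$\frac{\left(-6 + p\right)^{2}}{7357} = \frac{\left(-6 - \frac{28}{3}\right)^{2}}{7357} = \left(- \frac{46}{3}\right)^{2} \cdot \frac{1}{7357} = \frac{2116}{9} \cdot \frac{1}{7357} = \frac{2116}{66213}$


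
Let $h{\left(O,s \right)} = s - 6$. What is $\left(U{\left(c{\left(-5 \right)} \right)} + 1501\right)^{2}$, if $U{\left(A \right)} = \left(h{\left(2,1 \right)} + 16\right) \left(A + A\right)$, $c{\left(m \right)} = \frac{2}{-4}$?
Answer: $2220100$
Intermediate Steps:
$h{\left(O,s \right)} = -6 + s$ ($h{\left(O,s \right)} = s - 6 = -6 + s$)
$c{\left(m \right)} = - \frac{1}{2}$ ($c{\left(m \right)} = 2 \left(- \frac{1}{4}\right) = - \frac{1}{2}$)
$U{\left(A \right)} = 22 A$ ($U{\left(A \right)} = \left(\left(-6 + 1\right) + 16\right) \left(A + A\right) = \left(-5 + 16\right) 2 A = 11 \cdot 2 A = 22 A$)
$\left(U{\left(c{\left(-5 \right)} \right)} + 1501\right)^{2} = \left(22 \left(- \frac{1}{2}\right) + 1501\right)^{2} = \left(-11 + 1501\right)^{2} = 1490^{2} = 2220100$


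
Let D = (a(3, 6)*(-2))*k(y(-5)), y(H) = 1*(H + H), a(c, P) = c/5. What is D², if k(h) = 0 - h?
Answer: 144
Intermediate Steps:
a(c, P) = c/5 (a(c, P) = c*(⅕) = c/5)
y(H) = 2*H (y(H) = 1*(2*H) = 2*H)
k(h) = -h
D = -12 (D = (((⅕)*3)*(-2))*(-2*(-5)) = ((⅗)*(-2))*(-1*(-10)) = -6/5*10 = -12)
D² = (-12)² = 144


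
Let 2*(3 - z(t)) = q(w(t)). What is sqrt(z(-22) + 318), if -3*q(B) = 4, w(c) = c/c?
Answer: sqrt(2895)/3 ≈ 17.935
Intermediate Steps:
w(c) = 1
q(B) = -4/3 (q(B) = -1/3*4 = -4/3)
z(t) = 11/3 (z(t) = 3 - 1/2*(-4/3) = 3 + 2/3 = 11/3)
sqrt(z(-22) + 318) = sqrt(11/3 + 318) = sqrt(965/3) = sqrt(2895)/3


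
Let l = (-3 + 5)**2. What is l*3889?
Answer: 15556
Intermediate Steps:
l = 4 (l = 2**2 = 4)
l*3889 = 4*3889 = 15556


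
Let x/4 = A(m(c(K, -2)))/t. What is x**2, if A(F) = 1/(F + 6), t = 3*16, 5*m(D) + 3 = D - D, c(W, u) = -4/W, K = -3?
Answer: 25/104976 ≈ 0.00023815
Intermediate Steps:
m(D) = -3/5 (m(D) = -3/5 + (D - D)/5 = -3/5 + (1/5)*0 = -3/5 + 0 = -3/5)
t = 48
A(F) = 1/(6 + F)
x = 5/324 (x = 4*(1/((6 - 3/5)*48)) = 4*((1/48)/(27/5)) = 4*((5/27)*(1/48)) = 4*(5/1296) = 5/324 ≈ 0.015432)
x**2 = (5/324)**2 = 25/104976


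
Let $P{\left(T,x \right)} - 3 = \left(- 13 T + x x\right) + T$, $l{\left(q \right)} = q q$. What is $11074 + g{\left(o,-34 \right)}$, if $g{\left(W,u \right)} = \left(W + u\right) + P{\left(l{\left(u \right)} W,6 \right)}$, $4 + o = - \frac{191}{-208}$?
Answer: $\frac{861211}{16} \approx 53826.0$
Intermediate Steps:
$o = - \frac{641}{208}$ ($o = -4 - \frac{191}{-208} = -4 - - \frac{191}{208} = -4 + \frac{191}{208} = - \frac{641}{208} \approx -3.0817$)
$l{\left(q \right)} = q^{2}$
$P{\left(T,x \right)} = 3 + x^{2} - 12 T$ ($P{\left(T,x \right)} = 3 - \left(12 T - x x\right) = 3 - \left(- x^{2} + 12 T\right) = 3 + x^{2} - 12 T$)
$g{\left(W,u \right)} = 39 + W + u - 12 W u^{2}$ ($g{\left(W,u \right)} = \left(W + u\right) + \left(3 + 6^{2} - 12 u^{2} W\right) = \left(W + u\right) + \left(3 + 36 - 12 W u^{2}\right) = \left(W + u\right) - \left(-39 + 12 W u^{2}\right) = 39 + W + u - 12 W u^{2}$)
$11074 + g{\left(o,-34 \right)} = 11074 - \left(- \frac{399}{208} - \frac{555747}{13}\right) = 11074 + \left(39 - \frac{641}{208} - 34 + \frac{555747}{13}\right) = 11074 + \frac{684027}{16} = \frac{861211}{16}$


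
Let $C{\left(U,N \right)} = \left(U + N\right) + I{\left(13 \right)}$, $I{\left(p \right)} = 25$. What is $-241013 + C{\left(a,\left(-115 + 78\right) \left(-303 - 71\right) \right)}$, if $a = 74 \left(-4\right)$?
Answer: $-227446$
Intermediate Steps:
$a = -296$
$C{\left(U,N \right)} = 25 + N + U$ ($C{\left(U,N \right)} = \left(U + N\right) + 25 = \left(N + U\right) + 25 = 25 + N + U$)
$-241013 + C{\left(a,\left(-115 + 78\right) \left(-303 - 71\right) \right)} = -241013 + \left(25 + \left(-115 + 78\right) \left(-303 - 71\right) - 296\right) = -241013 - -13567 = -241013 + \left(25 + 13838 - 296\right) = -241013 + 13567 = -227446$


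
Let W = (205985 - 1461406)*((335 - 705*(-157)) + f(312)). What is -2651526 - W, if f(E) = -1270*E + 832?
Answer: -357029318874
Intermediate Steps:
f(E) = 832 - 1270*E
W = 357026667348 (W = (205985 - 1461406)*((335 - 705*(-157)) + (832 - 1270*312)) = -1255421*((335 + 110685) + (832 - 396240)) = -1255421*(111020 - 395408) = -1255421*(-284388) = 357026667348)
-2651526 - W = -2651526 - 1*357026667348 = -2651526 - 357026667348 = -357029318874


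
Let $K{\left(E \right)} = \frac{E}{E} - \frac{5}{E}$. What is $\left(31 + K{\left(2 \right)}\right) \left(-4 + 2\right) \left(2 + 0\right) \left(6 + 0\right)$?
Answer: $-708$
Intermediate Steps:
$K{\left(E \right)} = 1 - \frac{5}{E}$
$\left(31 + K{\left(2 \right)}\right) \left(-4 + 2\right) \left(2 + 0\right) \left(6 + 0\right) = \left(31 + \frac{-5 + 2}{2}\right) \left(-4 + 2\right) \left(2 + 0\right) \left(6 + 0\right) = \left(31 + \frac{1}{2} \left(-3\right)\right) \left(- 2 \cdot 2 \cdot 6\right) = \left(31 - \frac{3}{2}\right) \left(\left(-2\right) 12\right) = \frac{59}{2} \left(-24\right) = -708$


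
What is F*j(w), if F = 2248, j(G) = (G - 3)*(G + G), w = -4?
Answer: 125888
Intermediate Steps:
j(G) = 2*G*(-3 + G) (j(G) = (-3 + G)*(2*G) = 2*G*(-3 + G))
F*j(w) = 2248*(2*(-4)*(-3 - 4)) = 2248*(2*(-4)*(-7)) = 2248*56 = 125888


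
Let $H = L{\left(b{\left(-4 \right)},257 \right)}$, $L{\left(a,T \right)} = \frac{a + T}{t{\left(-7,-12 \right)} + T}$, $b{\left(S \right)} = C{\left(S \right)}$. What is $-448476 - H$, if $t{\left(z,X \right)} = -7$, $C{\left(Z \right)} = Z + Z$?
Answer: $- \frac{112119249}{250} \approx -4.4848 \cdot 10^{5}$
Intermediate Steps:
$C{\left(Z \right)} = 2 Z$
$b{\left(S \right)} = 2 S$
$L{\left(a,T \right)} = \frac{T + a}{-7 + T}$ ($L{\left(a,T \right)} = \frac{a + T}{-7 + T} = \frac{T + a}{-7 + T}$)
$H = \frac{249}{250}$ ($H = \frac{257 + 2 \left(-4\right)}{-7 + 257} = \frac{257 - 8}{250} = \frac{1}{250} \cdot 249 = \frac{249}{250} \approx 0.996$)
$-448476 - H = -448476 - \frac{249}{250} = - \frac{112119249}{250}$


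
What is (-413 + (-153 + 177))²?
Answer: 151321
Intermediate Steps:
(-413 + (-153 + 177))² = (-413 + 24)² = (-389)² = 151321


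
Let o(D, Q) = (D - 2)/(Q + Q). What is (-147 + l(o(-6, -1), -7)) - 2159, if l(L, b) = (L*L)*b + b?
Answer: -2425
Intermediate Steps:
o(D, Q) = (-2 + D)/(2*Q) (o(D, Q) = (-2 + D)/((2*Q)) = (-2 + D)*(1/(2*Q)) = (-2 + D)/(2*Q))
l(L, b) = b + b*L² (l(L, b) = L²*b + b = b*L² + b = b + b*L²)
(-147 + l(o(-6, -1), -7)) - 2159 = (-147 - 7*(1 + ((½)*(-2 - 6)/(-1))²)) - 2159 = (-147 - 7*(1 + ((½)*(-1)*(-8))²)) - 2159 = (-147 - 7*(1 + 4²)) - 2159 = (-147 - 7*(1 + 16)) - 2159 = (-147 - 7*17) - 2159 = (-147 - 119) - 2159 = -266 - 2159 = -2425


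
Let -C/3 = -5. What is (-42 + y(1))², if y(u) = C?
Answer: 729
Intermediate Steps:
C = 15 (C = -3*(-5) = 15)
y(u) = 15
(-42 + y(1))² = (-42 + 15)² = (-27)² = 729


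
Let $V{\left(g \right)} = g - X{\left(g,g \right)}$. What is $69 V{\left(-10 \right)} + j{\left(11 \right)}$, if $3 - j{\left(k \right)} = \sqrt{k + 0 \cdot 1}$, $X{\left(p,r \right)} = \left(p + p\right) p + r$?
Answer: $-13797 - \sqrt{11} \approx -13800.0$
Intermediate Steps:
$X{\left(p,r \right)} = r + 2 p^{2}$ ($X{\left(p,r \right)} = 2 p p + r = 2 p^{2} + r = r + 2 p^{2}$)
$j{\left(k \right)} = 3 - \sqrt{k}$ ($j{\left(k \right)} = 3 - \sqrt{k + 0 \cdot 1} = 3 - \sqrt{k + 0} = 3 - \sqrt{k}$)
$V{\left(g \right)} = - 2 g^{2}$ ($V{\left(g \right)} = g - \left(g + 2 g^{2}\right) = - 2 g^{2}$)
$69 V{\left(-10 \right)} + j{\left(11 \right)} = 69 \left(- 2 \left(-10\right)^{2}\right) + \left(3 - \sqrt{11}\right) = 69 \left(\left(-2\right) 100\right) + \left(3 - \sqrt{11}\right) = 69 \left(-200\right) + \left(3 - \sqrt{11}\right) = -13800 + \left(3 - \sqrt{11}\right) = -13797 - \sqrt{11}$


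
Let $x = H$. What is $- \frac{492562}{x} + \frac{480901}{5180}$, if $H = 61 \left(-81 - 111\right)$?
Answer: $\frac{1022972959}{7583520} \approx 134.89$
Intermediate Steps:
$H = -11712$ ($H = 61 \left(-192\right) = -11712$)
$x = -11712$
$- \frac{492562}{x} + \frac{480901}{5180} = - \frac{492562}{-11712} + \frac{480901}{5180} = \left(-492562\right) \left(- \frac{1}{11712}\right) + 480901 \cdot \frac{1}{5180} = \frac{246281}{5856} + \frac{480901}{5180} = \frac{1022972959}{7583520}$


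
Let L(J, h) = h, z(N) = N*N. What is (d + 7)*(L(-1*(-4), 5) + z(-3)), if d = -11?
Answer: -56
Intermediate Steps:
z(N) = N²
(d + 7)*(L(-1*(-4), 5) + z(-3)) = (-11 + 7)*(5 + (-3)²) = -4*(5 + 9) = -4*14 = -56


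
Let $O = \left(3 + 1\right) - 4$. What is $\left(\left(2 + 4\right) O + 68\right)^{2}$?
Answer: $4624$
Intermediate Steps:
$O = 0$ ($O = 4 - 4 = 0$)
$\left(\left(2 + 4\right) O + 68\right)^{2} = \left(\left(2 + 4\right) 0 + 68\right)^{2} = \left(6 \cdot 0 + 68\right)^{2} = \left(0 + 68\right)^{2} = 68^{2} = 4624$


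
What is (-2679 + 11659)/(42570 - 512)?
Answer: 4490/21029 ≈ 0.21351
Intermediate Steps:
(-2679 + 11659)/(42570 - 512) = 8980/42058 = 8980*(1/42058) = 4490/21029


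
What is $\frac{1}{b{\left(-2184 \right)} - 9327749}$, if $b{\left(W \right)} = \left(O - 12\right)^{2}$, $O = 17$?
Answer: $- \frac{1}{9327724} \approx -1.0721 \cdot 10^{-7}$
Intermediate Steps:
$b{\left(W \right)} = 25$ ($b{\left(W \right)} = \left(17 - 12\right)^{2} = 5^{2} = 25$)
$\frac{1}{b{\left(-2184 \right)} - 9327749} = \frac{1}{25 - 9327749} = \frac{1}{-9327724} = - \frac{1}{9327724}$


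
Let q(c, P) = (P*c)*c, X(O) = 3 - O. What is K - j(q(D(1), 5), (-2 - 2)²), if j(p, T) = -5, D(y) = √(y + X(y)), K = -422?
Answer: -417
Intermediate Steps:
D(y) = √3 (D(y) = √(y + (3 - y)) = √3)
q(c, P) = P*c²
K - j(q(D(1), 5), (-2 - 2)²) = -422 - 1*(-5) = -422 + 5 = -417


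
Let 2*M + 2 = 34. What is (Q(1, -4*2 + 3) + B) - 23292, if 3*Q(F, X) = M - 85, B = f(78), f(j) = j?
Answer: -23237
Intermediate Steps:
M = 16 (M = -1 + (½)*34 = -1 + 17 = 16)
B = 78
Q(F, X) = -23 (Q(F, X) = (16 - 85)/3 = (⅓)*(-69) = -23)
(Q(1, -4*2 + 3) + B) - 23292 = (-23 + 78) - 23292 = 55 - 23292 = -23237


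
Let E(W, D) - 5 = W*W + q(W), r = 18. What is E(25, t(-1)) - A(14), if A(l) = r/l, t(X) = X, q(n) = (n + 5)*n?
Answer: 9651/7 ≈ 1378.7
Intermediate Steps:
q(n) = n*(5 + n) (q(n) = (5 + n)*n = n*(5 + n))
E(W, D) = 5 + W**2 + W*(5 + W) (E(W, D) = 5 + (W*W + W*(5 + W)) = 5 + (W**2 + W*(5 + W)) = 5 + W**2 + W*(5 + W))
A(l) = 18/l
E(25, t(-1)) - A(14) = (5 + 25**2 + 25*(5 + 25)) - 18/14 = (5 + 625 + 25*30) - 18/14 = (5 + 625 + 750) - 1*9/7 = 1380 - 9/7 = 9651/7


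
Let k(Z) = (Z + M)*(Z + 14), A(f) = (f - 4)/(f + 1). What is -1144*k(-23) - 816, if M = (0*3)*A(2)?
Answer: -237624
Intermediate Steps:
A(f) = (-4 + f)/(1 + f)
M = 0 (M = (0*3)*((-4 + 2)/(1 + 2)) = 0*(-2/3) = 0*((⅓)*(-2)) = 0*(-⅔) = 0)
k(Z) = Z*(14 + Z) (k(Z) = (Z + 0)*(Z + 14) = Z*(14 + Z))
-1144*k(-23) - 816 = -(-26312)*(14 - 23) - 816 = -(-26312)*(-9) - 816 = -1144*207 - 816 = -236808 - 816 = -237624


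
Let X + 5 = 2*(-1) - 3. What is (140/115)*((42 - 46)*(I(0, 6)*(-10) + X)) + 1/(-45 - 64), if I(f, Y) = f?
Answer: 122057/2507 ≈ 48.686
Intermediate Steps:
X = -10 (X = -5 + (2*(-1) - 3) = -5 + (-2 - 3) = -5 - 5 = -10)
(140/115)*((42 - 46)*(I(0, 6)*(-10) + X)) + 1/(-45 - 64) = (140/115)*((42 - 46)*(0*(-10) - 10)) + 1/(-45 - 64) = (140*(1/115))*(-4*(0 - 10)) + 1/(-109) = 28*(-4*(-10))/23 - 1/109 = (28/23)*40 - 1/109 = 1120/23 - 1/109 = 122057/2507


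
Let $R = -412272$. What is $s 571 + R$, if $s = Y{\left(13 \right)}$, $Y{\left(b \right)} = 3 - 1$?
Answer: $-411130$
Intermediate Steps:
$Y{\left(b \right)} = 2$
$s = 2$
$s 571 + R = 2 \cdot 571 - 412272 = 1142 - 412272 = -411130$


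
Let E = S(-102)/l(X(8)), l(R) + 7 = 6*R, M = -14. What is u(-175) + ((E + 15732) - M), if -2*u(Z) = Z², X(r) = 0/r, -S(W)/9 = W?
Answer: 4233/14 ≈ 302.36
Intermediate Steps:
S(W) = -9*W
X(r) = 0
u(Z) = -Z²/2
l(R) = -7 + 6*R
E = -918/7 (E = (-9*(-102))/(-7 + 6*0) = 918/(-7 + 0) = 918/(-7) = 918*(-⅐) = -918/7 ≈ -131.14)
u(-175) + ((E + 15732) - M) = -½*(-175)² + ((-918/7 + 15732) - 1*(-14)) = -½*30625 + (109206/7 + 14) = -30625/2 + 109304/7 = 4233/14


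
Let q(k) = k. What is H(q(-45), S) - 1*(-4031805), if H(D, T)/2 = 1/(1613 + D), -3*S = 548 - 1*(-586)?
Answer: 3160935121/784 ≈ 4.0318e+6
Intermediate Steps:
S = -378 (S = -(548 - 1*(-586))/3 = -(548 + 586)/3 = -⅓*1134 = -378)
H(D, T) = 2/(1613 + D)
H(q(-45), S) - 1*(-4031805) = 2/(1613 - 45) - 1*(-4031805) = 2/1568 + 4031805 = 2*(1/1568) + 4031805 = 1/784 + 4031805 = 3160935121/784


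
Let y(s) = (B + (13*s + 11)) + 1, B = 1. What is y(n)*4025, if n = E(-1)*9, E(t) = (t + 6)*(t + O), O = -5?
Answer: -14075425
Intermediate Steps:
E(t) = (-5 + t)*(6 + t) (E(t) = (t + 6)*(t - 5) = (6 + t)*(-5 + t) = (-5 + t)*(6 + t))
n = -270 (n = (-30 - 1 + (-1)²)*9 = (-30 - 1 + 1)*9 = -30*9 = -270)
y(s) = 13 + 13*s (y(s) = (1 + (13*s + 11)) + 1 = (1 + (11 + 13*s)) + 1 = (12 + 13*s) + 1 = 13 + 13*s)
y(n)*4025 = (13 + 13*(-270))*4025 = (13 - 3510)*4025 = -3497*4025 = -14075425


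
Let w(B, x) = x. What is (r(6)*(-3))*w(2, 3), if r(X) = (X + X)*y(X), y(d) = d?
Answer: -648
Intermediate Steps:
r(X) = 2*X**2 (r(X) = (X + X)*X = (2*X)*X = 2*X**2)
(r(6)*(-3))*w(2, 3) = ((2*6**2)*(-3))*3 = ((2*36)*(-3))*3 = (72*(-3))*3 = -216*3 = -648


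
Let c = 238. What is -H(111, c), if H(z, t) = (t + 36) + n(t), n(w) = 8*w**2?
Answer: -453426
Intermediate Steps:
H(z, t) = 36 + t + 8*t**2 (H(z, t) = (t + 36) + 8*t**2 = (36 + t) + 8*t**2 = 36 + t + 8*t**2)
-H(111, c) = -(36 + 238 + 8*238**2) = -(36 + 238 + 8*56644) = -(36 + 238 + 453152) = -1*453426 = -453426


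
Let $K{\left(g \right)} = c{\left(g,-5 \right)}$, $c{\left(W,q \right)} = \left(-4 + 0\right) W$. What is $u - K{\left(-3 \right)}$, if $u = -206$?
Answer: $-218$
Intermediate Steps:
$c{\left(W,q \right)} = - 4 W$
$K{\left(g \right)} = - 4 g$
$u - K{\left(-3 \right)} = -206 - \left(-4\right) \left(-3\right) = -206 - 12 = -218$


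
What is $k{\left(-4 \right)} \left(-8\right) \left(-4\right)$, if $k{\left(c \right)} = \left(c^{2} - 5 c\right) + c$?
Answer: $1024$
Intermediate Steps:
$k{\left(c \right)} = c^{2} - 4 c$
$k{\left(-4 \right)} \left(-8\right) \left(-4\right) = - 4 \left(-4 - 4\right) \left(-8\right) \left(-4\right) = \left(-4\right) \left(-8\right) \left(-8\right) \left(-4\right) = 32 \left(-8\right) \left(-4\right) = \left(-256\right) \left(-4\right) = 1024$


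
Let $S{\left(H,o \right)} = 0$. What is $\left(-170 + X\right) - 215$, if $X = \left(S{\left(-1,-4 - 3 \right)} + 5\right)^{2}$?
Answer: $-360$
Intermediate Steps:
$X = 25$ ($X = \left(0 + 5\right)^{2} = 5^{2} = 25$)
$\left(-170 + X\right) - 215 = \left(-170 + 25\right) - 215 = -145 - 215 = -360$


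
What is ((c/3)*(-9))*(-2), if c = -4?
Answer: -24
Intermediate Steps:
((c/3)*(-9))*(-2) = (-4/3*(-9))*(-2) = (-4*⅓*(-9))*(-2) = -4/3*(-9)*(-2) = 12*(-2) = -24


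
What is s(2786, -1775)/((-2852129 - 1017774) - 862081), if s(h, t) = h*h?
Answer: -1940449/1182996 ≈ -1.6403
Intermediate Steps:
s(h, t) = h²
s(2786, -1775)/((-2852129 - 1017774) - 862081) = 2786²/((-2852129 - 1017774) - 862081) = 7761796/(-3869903 - 862081) = 7761796/(-4731984) = 7761796*(-1/4731984) = -1940449/1182996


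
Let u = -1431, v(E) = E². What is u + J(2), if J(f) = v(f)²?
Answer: -1415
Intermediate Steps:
J(f) = f⁴ (J(f) = (f²)² = f⁴)
u + J(2) = -1431 + 2⁴ = -1431 + 16 = -1415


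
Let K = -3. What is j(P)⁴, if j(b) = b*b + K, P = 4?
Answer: 28561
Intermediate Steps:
j(b) = -3 + b² (j(b) = b*b - 3 = b² - 3 = -3 + b²)
j(P)⁴ = (-3 + 4²)⁴ = (-3 + 16)⁴ = 13⁴ = 28561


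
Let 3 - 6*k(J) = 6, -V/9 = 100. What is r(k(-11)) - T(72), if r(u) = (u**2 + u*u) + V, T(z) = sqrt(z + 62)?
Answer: -1799/2 - sqrt(134) ≈ -911.08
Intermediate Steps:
V = -900 (V = -9*100 = -900)
k(J) = -1/2 (k(J) = 1/2 - 1/6*6 = 1/2 - 1 = -1/2)
T(z) = sqrt(62 + z)
r(u) = -900 + 2*u**2 (r(u) = (u**2 + u*u) - 900 = (u**2 + u**2) - 900 = 2*u**2 - 900 = -900 + 2*u**2)
r(k(-11)) - T(72) = (-900 + 2*(-1/2)**2) - sqrt(62 + 72) = (-900 + 2*(1/4)) - sqrt(134) = (-900 + 1/2) - sqrt(134) = -1799/2 - sqrt(134)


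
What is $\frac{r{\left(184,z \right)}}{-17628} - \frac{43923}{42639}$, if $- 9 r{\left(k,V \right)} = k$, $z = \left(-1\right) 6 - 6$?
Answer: $- \frac{580052185}{563730219} \approx -1.029$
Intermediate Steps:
$z = -12$ ($z = -6 - 6 = -12$)
$r{\left(k,V \right)} = - \frac{k}{9}$
$\frac{r{\left(184,z \right)}}{-17628} - \frac{43923}{42639} = \frac{\left(- \frac{1}{9}\right) 184}{-17628} - \frac{43923}{42639} = \left(- \frac{184}{9}\right) \left(- \frac{1}{17628}\right) - \frac{14641}{14213} = \frac{46}{39663} - \frac{14641}{14213} = - \frac{580052185}{563730219}$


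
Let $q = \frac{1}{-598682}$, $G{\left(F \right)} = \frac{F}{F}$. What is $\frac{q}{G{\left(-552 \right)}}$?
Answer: $- \frac{1}{598682} \approx -1.6703 \cdot 10^{-6}$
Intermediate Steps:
$G{\left(F \right)} = 1$
$q = - \frac{1}{598682} \approx -1.6703 \cdot 10^{-6}$
$\frac{q}{G{\left(-552 \right)}} = - \frac{1}{598682 \cdot 1} = \left(- \frac{1}{598682}\right) 1 = - \frac{1}{598682}$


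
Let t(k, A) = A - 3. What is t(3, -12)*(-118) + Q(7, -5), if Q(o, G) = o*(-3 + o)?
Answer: 1798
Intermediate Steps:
t(k, A) = -3 + A
t(3, -12)*(-118) + Q(7, -5) = (-3 - 12)*(-118) + 7*(-3 + 7) = -15*(-118) + 7*4 = 1770 + 28 = 1798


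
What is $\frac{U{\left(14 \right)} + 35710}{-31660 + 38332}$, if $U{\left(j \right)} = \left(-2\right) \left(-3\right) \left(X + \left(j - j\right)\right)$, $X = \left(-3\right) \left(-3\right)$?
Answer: $\frac{8941}{1668} \approx 5.3603$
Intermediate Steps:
$X = 9$
$U{\left(j \right)} = 54$ ($U{\left(j \right)} = \left(-2\right) \left(-3\right) \left(9 + \left(j - j\right)\right) = 6 \left(9 + 0\right) = 6 \cdot 9 = 54$)
$\frac{U{\left(14 \right)} + 35710}{-31660 + 38332} = \frac{54 + 35710}{-31660 + 38332} = \frac{35764}{6672} = 35764 \cdot \frac{1}{6672} = \frac{8941}{1668}$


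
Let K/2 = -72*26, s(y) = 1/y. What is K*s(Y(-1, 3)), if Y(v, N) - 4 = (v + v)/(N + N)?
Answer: -11232/11 ≈ -1021.1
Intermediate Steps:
Y(v, N) = 4 + v/N (Y(v, N) = 4 + (v + v)/(N + N) = 4 + (2*v)/((2*N)) = 4 + (2*v)*(1/(2*N)) = 4 + v/N)
K = -3744 (K = 2*(-72*26) = 2*(-1872) = -3744)
K*s(Y(-1, 3)) = -3744/(4 - 1/3) = -3744/11/3 = -3744*3/11 = -11232/11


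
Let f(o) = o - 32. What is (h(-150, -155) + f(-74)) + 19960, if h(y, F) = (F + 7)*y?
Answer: 42054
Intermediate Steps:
f(o) = -32 + o
h(y, F) = y*(7 + F) (h(y, F) = (7 + F)*y = y*(7 + F))
(h(-150, -155) + f(-74)) + 19960 = (-150*(7 - 155) + (-32 - 74)) + 19960 = (-150*(-148) - 106) + 19960 = (22200 - 106) + 19960 = 22094 + 19960 = 42054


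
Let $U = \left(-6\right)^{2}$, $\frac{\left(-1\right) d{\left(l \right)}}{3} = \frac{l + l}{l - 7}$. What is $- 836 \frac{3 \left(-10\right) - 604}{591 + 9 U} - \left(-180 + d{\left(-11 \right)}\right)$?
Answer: $\frac{232693}{305} \approx 762.93$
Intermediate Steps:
$d{\left(l \right)} = - \frac{6 l}{-7 + l}$ ($d{\left(l \right)} = - 3 \frac{l + l}{l - 7} = - 3 \frac{2 l}{-7 + l} = - \frac{6 l}{-7 + l}$)
$U = 36$
$- 836 \frac{3 \left(-10\right) - 604}{591 + 9 U} - \left(-180 + d{\left(-11 \right)}\right) = - 836 \frac{3 \left(-10\right) - 604}{591 + 9 \cdot 36} + \left(180 - \left(-6\right) \left(-11\right) \frac{1}{-7 - 11}\right) = - 836 \frac{-30 - 604}{591 + 324} + \left(180 - \left(-6\right) \left(-11\right) \frac{1}{-18}\right) = - 836 \left(- \frac{634}{915}\right) + \left(180 - \left(-6\right) \left(-11\right) \left(- \frac{1}{18}\right)\right) = - 836 \left(\left(-634\right) \frac{1}{915}\right) + \left(180 - - \frac{11}{3}\right) = \left(-836\right) \left(- \frac{634}{915}\right) + \left(180 + \frac{11}{3}\right) = \frac{530024}{915} + \frac{551}{3} = \frac{232693}{305}$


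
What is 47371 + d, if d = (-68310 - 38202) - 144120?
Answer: -203261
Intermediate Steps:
d = -250632 (d = -106512 - 144120 = -250632)
47371 + d = 47371 - 250632 = -203261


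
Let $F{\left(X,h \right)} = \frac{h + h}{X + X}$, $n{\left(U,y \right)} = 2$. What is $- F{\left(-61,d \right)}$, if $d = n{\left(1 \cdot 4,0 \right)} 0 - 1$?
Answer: $- \frac{1}{61} \approx -0.016393$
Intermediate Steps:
$d = -1$ ($d = 2 \cdot 0 - 1 = 0 - 1 = -1$)
$F{\left(X,h \right)} = \frac{h}{X}$ ($F{\left(X,h \right)} = \frac{2 h}{2 X} = 2 h \frac{1}{2 X} = \frac{h}{X}$)
$- F{\left(-61,d \right)} = - \frac{-1}{-61} = - \frac{\left(-1\right) \left(-1\right)}{61} = \left(-1\right) \frac{1}{61} = - \frac{1}{61}$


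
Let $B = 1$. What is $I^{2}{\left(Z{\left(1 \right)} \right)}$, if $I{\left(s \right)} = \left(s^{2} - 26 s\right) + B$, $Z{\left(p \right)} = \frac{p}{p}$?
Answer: $576$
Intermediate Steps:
$Z{\left(p \right)} = 1$
$I{\left(s \right)} = 1 + s^{2} - 26 s$ ($I{\left(s \right)} = \left(s^{2} - 26 s\right) + 1 = 1 + s^{2} - 26 s$)
$I^{2}{\left(Z{\left(1 \right)} \right)} = \left(1 + 1^{2} - 26\right)^{2} = \left(1 + 1 - 26\right)^{2} = \left(-24\right)^{2} = 576$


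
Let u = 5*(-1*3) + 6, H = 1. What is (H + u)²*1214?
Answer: 77696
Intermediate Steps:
u = -9 (u = 5*(-3) + 6 = -15 + 6 = -9)
(H + u)²*1214 = (1 - 9)²*1214 = (-8)²*1214 = 64*1214 = 77696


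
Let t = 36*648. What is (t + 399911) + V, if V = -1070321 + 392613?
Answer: -254469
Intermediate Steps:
t = 23328
V = -677708
(t + 399911) + V = (23328 + 399911) - 677708 = 423239 - 677708 = -254469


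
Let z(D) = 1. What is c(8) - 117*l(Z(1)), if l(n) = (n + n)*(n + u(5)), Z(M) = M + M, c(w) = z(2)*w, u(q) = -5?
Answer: 1412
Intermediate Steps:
c(w) = w (c(w) = 1*w = w)
Z(M) = 2*M
l(n) = 2*n*(-5 + n) (l(n) = (n + n)*(n - 5) = (2*n)*(-5 + n) = 2*n*(-5 + n))
c(8) - 117*l(Z(1)) = 8 - 234*2*1*(-5 + 2*1) = 8 - 234*2*(-5 + 2) = 8 - 234*2*(-3) = 8 - 117*(-12) = 8 + 1404 = 1412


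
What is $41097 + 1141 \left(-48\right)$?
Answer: $-13671$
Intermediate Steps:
$41097 + 1141 \left(-48\right) = 41097 - 54768 = -13671$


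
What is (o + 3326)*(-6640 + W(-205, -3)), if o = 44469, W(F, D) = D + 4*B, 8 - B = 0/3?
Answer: -315972745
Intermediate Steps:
B = 8 (B = 8 - 0/3 = 8 - 1*0 = 8 + 0 = 8)
W(F, D) = 32 + D (W(F, D) = D + 4*8 = D + 32 = 32 + D)
(o + 3326)*(-6640 + W(-205, -3)) = (44469 + 3326)*(-6640 + (32 - 3)) = 47795*(-6640 + 29) = 47795*(-6611) = -315972745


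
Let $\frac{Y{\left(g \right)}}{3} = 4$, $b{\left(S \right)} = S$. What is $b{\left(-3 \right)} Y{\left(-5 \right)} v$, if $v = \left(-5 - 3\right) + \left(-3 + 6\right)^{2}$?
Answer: $-36$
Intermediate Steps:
$Y{\left(g \right)} = 12$ ($Y{\left(g \right)} = 3 \cdot 4 = 12$)
$v = 1$ ($v = -8 + 3^{2} = -8 + 9 = 1$)
$b{\left(-3 \right)} Y{\left(-5 \right)} v = \left(-3\right) 12 \cdot 1 = \left(-36\right) 1 = -36$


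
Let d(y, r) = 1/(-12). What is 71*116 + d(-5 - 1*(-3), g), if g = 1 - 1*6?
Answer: 98831/12 ≈ 8235.9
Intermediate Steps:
g = -5 (g = 1 - 6 = -5)
d(y, r) = -1/12
71*116 + d(-5 - 1*(-3), g) = 71*116 - 1/12 = 8236 - 1/12 = 98831/12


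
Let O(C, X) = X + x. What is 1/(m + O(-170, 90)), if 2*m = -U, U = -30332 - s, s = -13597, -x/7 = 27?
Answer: 2/16537 ≈ 0.00012094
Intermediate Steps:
x = -189 (x = -7*27 = -189)
O(C, X) = -189 + X (O(C, X) = X - 189 = -189 + X)
U = -16735 (U = -30332 - 1*(-13597) = -30332 + 13597 = -16735)
m = 16735/2 (m = (-1*(-16735))/2 = (½)*16735 = 16735/2 ≈ 8367.5)
1/(m + O(-170, 90)) = 1/(16735/2 + (-189 + 90)) = 1/(16735/2 - 99) = 1/(16537/2) = 2/16537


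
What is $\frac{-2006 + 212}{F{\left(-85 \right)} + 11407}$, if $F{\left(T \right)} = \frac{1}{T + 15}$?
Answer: $- \frac{41860}{266163} \approx -0.15727$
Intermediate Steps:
$F{\left(T \right)} = \frac{1}{15 + T}$
$\frac{-2006 + 212}{F{\left(-85 \right)} + 11407} = \frac{-2006 + 212}{\frac{1}{15 - 85} + 11407} = - \frac{1794}{\frac{1}{-70} + 11407} = - \frac{1794}{- \frac{1}{70} + 11407} = - \frac{1794}{\frac{798489}{70}} = \left(-1794\right) \frac{70}{798489} = - \frac{41860}{266163}$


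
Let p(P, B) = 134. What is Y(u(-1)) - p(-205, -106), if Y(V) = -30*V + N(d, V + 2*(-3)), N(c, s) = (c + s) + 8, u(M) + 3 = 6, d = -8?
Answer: -227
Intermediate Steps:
u(M) = 3 (u(M) = -3 + 6 = 3)
N(c, s) = 8 + c + s
Y(V) = -6 - 29*V (Y(V) = -30*V + (8 - 8 + (V + 2*(-3))) = -30*V + (8 - 8 + (V - 6)) = -30*V + (8 - 8 + (-6 + V)) = -30*V + (-6 + V) = -6 - 29*V)
Y(u(-1)) - p(-205, -106) = (-6 - 29*3) - 1*134 = (-6 - 87) - 134 = -93 - 134 = -227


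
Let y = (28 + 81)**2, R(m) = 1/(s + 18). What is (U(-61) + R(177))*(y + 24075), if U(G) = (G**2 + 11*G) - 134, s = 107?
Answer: 13105997956/125 ≈ 1.0485e+8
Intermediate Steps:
R(m) = 1/125 (R(m) = 1/(107 + 18) = 1/125)
y = 11881 (y = 109**2 = 11881)
U(G) = -134 + G**2 + 11*G
(U(-61) + R(177))*(y + 24075) = ((-134 + (-61)**2 + 11*(-61)) + 1/125)*(11881 + 24075) = ((-134 + 3721 - 671) + 1/125)*35956 = (2916 + 1/125)*35956 = (364501/125)*35956 = 13105997956/125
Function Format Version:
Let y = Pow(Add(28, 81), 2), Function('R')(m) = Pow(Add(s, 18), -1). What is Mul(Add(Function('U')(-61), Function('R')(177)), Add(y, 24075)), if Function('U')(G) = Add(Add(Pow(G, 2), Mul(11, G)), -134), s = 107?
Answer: Rational(13105997956, 125) ≈ 1.0485e+8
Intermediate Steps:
Function('R')(m) = Rational(1, 125) (Function('R')(m) = Pow(Add(107, 18), -1) = Pow(125, -1) = Rational(1, 125))
y = 11881 (y = Pow(109, 2) = 11881)
Function('U')(G) = Add(-134, Pow(G, 2), Mul(11, G))
Mul(Add(Function('U')(-61), Function('R')(177)), Add(y, 24075)) = Mul(Add(Add(-134, Pow(-61, 2), Mul(11, -61)), Rational(1, 125)), Add(11881, 24075)) = Mul(Add(Add(-134, 3721, -671), Rational(1, 125)), 35956) = Mul(Add(2916, Rational(1, 125)), 35956) = Mul(Rational(364501, 125), 35956) = Rational(13105997956, 125)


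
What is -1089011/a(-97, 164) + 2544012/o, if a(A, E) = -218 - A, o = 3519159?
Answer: 116142748097/12903583 ≈ 9000.8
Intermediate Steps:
-1089011/a(-97, 164) + 2544012/o = -1089011/(-218 - 1*(-97)) + 2544012/3519159 = -1089011/(-218 + 97) + 2544012*(1/3519159) = -1089011/(-121) + 848004/1173053 = -1089011*(-1/121) + 848004/1173053 = 99001/11 + 848004/1173053 = 116142748097/12903583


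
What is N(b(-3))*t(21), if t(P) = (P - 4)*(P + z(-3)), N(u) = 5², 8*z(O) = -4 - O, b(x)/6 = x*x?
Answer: 70975/8 ≈ 8871.9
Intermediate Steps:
b(x) = 6*x² (b(x) = 6*(x*x) = 6*x²)
z(O) = -½ - O/8 (z(O) = (-4 - O)/8 = -½ - O/8)
N(u) = 25
t(P) = (-4 + P)*(-⅛ + P) (t(P) = (P - 4)*(P + (-½ - ⅛*(-3))) = (-4 + P)*(P + (-½ + 3/8)) = (-4 + P)*(P - ⅛) = (-4 + P)*(-⅛ + P))
N(b(-3))*t(21) = 25*(½ + 21² - 33/8*21) = 25*(½ + 441 - 693/8) = 25*(2839/8) = 70975/8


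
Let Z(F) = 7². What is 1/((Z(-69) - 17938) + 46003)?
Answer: 1/28114 ≈ 3.5569e-5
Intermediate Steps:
Z(F) = 49
1/((Z(-69) - 17938) + 46003) = 1/((49 - 17938) + 46003) = 1/(-17889 + 46003) = 1/28114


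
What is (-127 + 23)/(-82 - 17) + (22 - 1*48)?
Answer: -2470/99 ≈ -24.949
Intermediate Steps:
(-127 + 23)/(-82 - 17) + (22 - 1*48) = -104/(-99) + (22 - 48) = -104*(-1/99) - 26 = 104/99 - 26 = -2470/99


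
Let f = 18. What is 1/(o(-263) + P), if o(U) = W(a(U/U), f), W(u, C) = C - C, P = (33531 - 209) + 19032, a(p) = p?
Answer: 1/52354 ≈ 1.9101e-5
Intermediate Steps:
P = 52354 (P = 33322 + 19032 = 52354)
W(u, C) = 0
o(U) = 0
1/(o(-263) + P) = 1/(0 + 52354) = 1/52354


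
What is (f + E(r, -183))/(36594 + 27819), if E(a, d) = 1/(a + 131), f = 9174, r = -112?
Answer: 174307/1223847 ≈ 0.14243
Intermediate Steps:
E(a, d) = 1/(131 + a)
(f + E(r, -183))/(36594 + 27819) = (9174 + 1/(131 - 112))/(36594 + 27819) = (9174 + 1/19)/64413 = (9174 + 1/19)*(1/64413) = (174307/19)*(1/64413) = 174307/1223847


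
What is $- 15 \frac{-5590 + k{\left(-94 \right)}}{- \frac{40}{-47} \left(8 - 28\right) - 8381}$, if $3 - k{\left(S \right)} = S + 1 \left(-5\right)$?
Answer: $- \frac{1289680}{131569} \approx -9.8023$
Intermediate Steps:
$k{\left(S \right)} = 8 - S$ ($k{\left(S \right)} = 3 - \left(S + 1 \left(-5\right)\right) = 3 - \left(S - 5\right) = 3 - \left(-5 + S\right) = 8 - S$)
$- 15 \frac{-5590 + k{\left(-94 \right)}}{- \frac{40}{-47} \left(8 - 28\right) - 8381} = - 15 \frac{-5590 + \left(8 - -94\right)}{- \frac{40}{-47} \left(8 - 28\right) - 8381} = - 15 \frac{-5590 + \left(8 + 94\right)}{\left(-40\right) \left(- \frac{1}{47}\right) \left(-20\right) - 8381} = - 15 \frac{-5590 + 102}{\frac{40}{47} \left(-20\right) - 8381} = - 15 \left(- \frac{5488}{- \frac{800}{47} - 8381}\right) = - 15 \left(- \frac{5488}{- \frac{394707}{47}}\right) = - 15 \left(\left(-5488\right) \left(- \frac{47}{394707}\right)\right) = \left(-15\right) \frac{257936}{394707} = - \frac{1289680}{131569}$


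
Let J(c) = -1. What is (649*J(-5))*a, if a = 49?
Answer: -31801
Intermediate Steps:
(649*J(-5))*a = (649*(-1))*49 = -649*49 = -31801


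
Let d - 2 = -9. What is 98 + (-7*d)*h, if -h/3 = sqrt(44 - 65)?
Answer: 98 - 147*I*sqrt(21) ≈ 98.0 - 673.64*I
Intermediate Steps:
d = -7 (d = 2 - 9 = -7)
h = -3*I*sqrt(21) (h = -3*sqrt(44 - 65) = -3*I*sqrt(21) ≈ -13.748*I)
98 + (-7*d)*h = 98 + (-7*(-7))*(-3*I*sqrt(21)) = 98 + 49*(-3*I*sqrt(21)) = 98 - 147*I*sqrt(21)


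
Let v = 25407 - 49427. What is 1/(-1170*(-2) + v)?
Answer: -1/21680 ≈ -4.6125e-5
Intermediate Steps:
v = -24020
1/(-1170*(-2) + v) = 1/(-1170*(-2) - 24020) = 1/(2340 - 24020) = 1/(-21680) = -1/21680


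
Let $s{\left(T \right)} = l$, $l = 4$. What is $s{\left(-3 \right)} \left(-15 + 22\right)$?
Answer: $28$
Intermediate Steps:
$s{\left(T \right)} = 4$
$s{\left(-3 \right)} \left(-15 + 22\right) = 4 \left(-15 + 22\right) = 4 \cdot 7 = 28$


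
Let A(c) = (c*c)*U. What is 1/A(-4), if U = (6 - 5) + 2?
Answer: 1/48 ≈ 0.020833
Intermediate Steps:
U = 3 (U = 1 + 2 = 3)
A(c) = 3*c² (A(c) = (c*c)*3 = c²*3 = 3*c²)
1/A(-4) = 1/(3*(-4)²) = 1/(3*16) = 1/48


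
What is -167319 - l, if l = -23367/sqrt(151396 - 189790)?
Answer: -167319 - 7789*I*sqrt(474)/1422 ≈ -1.6732e+5 - 119.25*I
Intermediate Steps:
l = 7789*I*sqrt(474)/1422 (l = -23367*(-I*sqrt(474)/4266) = -(-7789)*I*sqrt(474)/1422 = 7789*I*sqrt(474)/1422 ≈ 119.25*I)
-167319 - l = -167319 - 7789*I*sqrt(474)/1422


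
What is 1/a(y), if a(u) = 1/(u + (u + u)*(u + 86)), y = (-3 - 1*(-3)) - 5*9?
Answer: -3735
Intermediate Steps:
y = -45 (y = (-3 + 3) - 45 = 0 - 45 = -45)
a(u) = 1/(u + 2*u*(86 + u)) (a(u) = 1/(u + (2*u)*(86 + u)) = 1/(u + 2*u*(86 + u)))
1/a(y) = 1/(1/((-45)*(173 + 2*(-45)))) = 1/(-1/(45*(173 - 90))) = 1/(-1/45/83) = 1/(-1/45*1/83) = 1/(-1/3735) = -3735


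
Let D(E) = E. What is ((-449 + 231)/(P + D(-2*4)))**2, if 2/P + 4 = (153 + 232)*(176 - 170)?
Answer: 63178833316/85063729 ≈ 742.72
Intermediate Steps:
P = 1/1153 (P = 2/(-4 + (153 + 232)*(176 - 170)) = 2/(-4 + 385*6) = 2/(-4 + 2310) = 2/2306 = 2*(1/2306) = 1/1153 ≈ 0.00086730)
((-449 + 231)/(P + D(-2*4)))**2 = ((-449 + 231)/(1/1153 - 2*4))**2 = (-218/(1/1153 - 8))**2 = (-218/(-9223/1153))**2 = (-218*(-1153/9223))**2 = (251354/9223)**2 = 63178833316/85063729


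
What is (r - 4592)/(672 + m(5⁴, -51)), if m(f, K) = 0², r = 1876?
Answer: -97/24 ≈ -4.0417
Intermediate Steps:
m(f, K) = 0
(r - 4592)/(672 + m(5⁴, -51)) = (1876 - 4592)/(672 + 0) = -2716/672 = -2716*1/672 = -97/24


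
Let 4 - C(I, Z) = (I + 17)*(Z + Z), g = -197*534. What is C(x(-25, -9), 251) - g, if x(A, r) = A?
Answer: 109218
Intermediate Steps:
g = -105198
C(I, Z) = 4 - 2*Z*(17 + I) (C(I, Z) = 4 - (I + 17)*(Z + Z) = 4 - (17 + I)*2*Z = 4 - 2*Z*(17 + I))
C(x(-25, -9), 251) - g = (4 - 34*251 - 2*(-25)*251) - 1*(-105198) = (4 - 8534 + 12550) + 105198 = 4020 + 105198 = 109218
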